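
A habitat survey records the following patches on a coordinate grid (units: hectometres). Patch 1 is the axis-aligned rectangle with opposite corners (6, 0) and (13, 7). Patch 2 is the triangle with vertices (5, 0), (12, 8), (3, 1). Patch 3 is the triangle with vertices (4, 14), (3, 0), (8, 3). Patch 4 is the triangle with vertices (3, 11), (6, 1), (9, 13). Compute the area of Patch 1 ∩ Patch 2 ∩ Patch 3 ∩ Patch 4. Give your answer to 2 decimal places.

0.75

The intersection is the polygon with vertices (6,1.8), (6,3.333), (6.724,3.897), (6.235,1.941).
By the shoelace formula its area is 0.75.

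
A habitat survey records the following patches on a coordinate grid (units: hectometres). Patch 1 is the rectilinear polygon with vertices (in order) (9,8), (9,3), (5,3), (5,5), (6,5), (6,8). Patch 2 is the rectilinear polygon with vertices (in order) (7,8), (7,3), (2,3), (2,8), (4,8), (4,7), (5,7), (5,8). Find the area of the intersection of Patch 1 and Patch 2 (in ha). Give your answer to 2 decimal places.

7.00

The intersection is the polygon with vertices (5,3), (5,5), (6,5), (6,8), (7,8), (7,3).
By the shoelace formula its area is 7.00.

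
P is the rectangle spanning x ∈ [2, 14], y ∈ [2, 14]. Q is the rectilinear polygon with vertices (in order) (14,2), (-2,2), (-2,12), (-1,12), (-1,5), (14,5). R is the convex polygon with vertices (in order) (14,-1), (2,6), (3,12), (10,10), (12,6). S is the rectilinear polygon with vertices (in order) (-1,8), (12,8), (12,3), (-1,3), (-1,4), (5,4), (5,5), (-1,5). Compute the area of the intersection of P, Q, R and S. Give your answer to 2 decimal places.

12.66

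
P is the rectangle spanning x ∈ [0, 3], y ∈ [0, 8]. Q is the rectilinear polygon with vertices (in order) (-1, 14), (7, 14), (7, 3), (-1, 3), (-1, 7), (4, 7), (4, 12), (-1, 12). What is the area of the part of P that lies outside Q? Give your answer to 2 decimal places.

12.00

|P| = 24, |P∩Q| = 12.
|P ∖ Q| = |P| − |P∩Q| = 24 − 12 = 12.00.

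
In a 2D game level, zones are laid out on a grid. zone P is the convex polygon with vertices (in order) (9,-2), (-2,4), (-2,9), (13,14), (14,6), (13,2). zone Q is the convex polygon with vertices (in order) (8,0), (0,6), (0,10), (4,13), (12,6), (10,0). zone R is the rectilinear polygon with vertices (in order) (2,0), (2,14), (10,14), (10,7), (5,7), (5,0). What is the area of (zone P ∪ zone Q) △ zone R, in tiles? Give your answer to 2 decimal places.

|zone P ∪ zone Q| = 173.8218.
|(zone P ∪ zone Q) ∩ zone R| = 60.1552.
|(zone P ∪ zone Q) △ zone R| = 173.8218 + 77 − 120.3103 = 130.51.

130.51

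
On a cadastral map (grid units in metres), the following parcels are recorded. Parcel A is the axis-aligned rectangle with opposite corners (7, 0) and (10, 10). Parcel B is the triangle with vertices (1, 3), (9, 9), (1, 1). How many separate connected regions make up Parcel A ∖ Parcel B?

1

Parcel A ∖ Parcel B is a single connected region.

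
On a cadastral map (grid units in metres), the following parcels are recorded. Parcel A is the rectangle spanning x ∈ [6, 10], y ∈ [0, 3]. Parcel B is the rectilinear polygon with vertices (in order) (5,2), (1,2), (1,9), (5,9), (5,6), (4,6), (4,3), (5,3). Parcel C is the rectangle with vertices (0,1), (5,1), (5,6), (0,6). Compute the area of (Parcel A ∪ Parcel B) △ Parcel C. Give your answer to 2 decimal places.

36.00

|Parcel A ∪ Parcel B| = 37.
|(Parcel A ∪ Parcel B) ∩ Parcel C| = 13.
|(Parcel A ∪ Parcel B) △ Parcel C| = 37 + 25 − 26 = 36.00.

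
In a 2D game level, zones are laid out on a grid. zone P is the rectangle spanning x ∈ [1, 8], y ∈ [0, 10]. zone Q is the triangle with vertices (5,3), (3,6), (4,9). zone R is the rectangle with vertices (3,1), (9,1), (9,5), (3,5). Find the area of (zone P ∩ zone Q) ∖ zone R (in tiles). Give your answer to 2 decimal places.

3.50

|zone P ∩ zone Q| = 4.5.
|(zone P ∩ zone Q) ∩ zone R| = 1.
|(zone P ∩ zone Q) ∖ zone R| = 4.5 − 1 = 3.50.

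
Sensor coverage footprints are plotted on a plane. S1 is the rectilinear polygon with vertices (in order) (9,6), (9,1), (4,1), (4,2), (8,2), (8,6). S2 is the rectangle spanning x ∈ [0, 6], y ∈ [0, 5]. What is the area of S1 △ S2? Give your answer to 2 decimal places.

35.00

|S1| = 9, |S2| = 30, |S1∩S2| = 2.
|S1 △ S2| = |S1| + |S2| − 2·|S1∩S2| = 9 + 30 − 4 = 35.00.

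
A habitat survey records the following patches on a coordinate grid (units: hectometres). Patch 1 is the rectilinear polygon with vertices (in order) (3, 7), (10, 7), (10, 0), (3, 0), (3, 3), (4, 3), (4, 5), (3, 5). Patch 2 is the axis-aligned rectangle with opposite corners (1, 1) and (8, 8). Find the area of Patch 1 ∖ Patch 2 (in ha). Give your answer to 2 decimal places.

19.00

|Patch 1| = 47, |Patch 1∩Patch 2| = 28.
|Patch 1 ∖ Patch 2| = |Patch 1| − |Patch 1∩Patch 2| = 47 − 28 = 19.00.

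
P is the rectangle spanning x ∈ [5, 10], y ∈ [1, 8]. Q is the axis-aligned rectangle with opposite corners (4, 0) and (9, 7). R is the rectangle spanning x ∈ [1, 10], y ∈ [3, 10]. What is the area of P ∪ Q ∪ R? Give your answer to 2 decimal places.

80.00

By inclusion–exclusion:
Individual areas: |P| = 35, |Q| = 35, |R| = 63.
|P∩Q|: x∈[5,9], y∈[1,7] → 4·6 = 24.
|P∩R|: x∈[5,10], y∈[3,8] → 5·5 = 25.
|Q∩R|: x∈[4,9], y∈[3,7] → 5·4 = 20.
|P∩Q∩R| = 16.
|P ∪ Q ∪ R| = 133 − 69 + 16 = 80.00.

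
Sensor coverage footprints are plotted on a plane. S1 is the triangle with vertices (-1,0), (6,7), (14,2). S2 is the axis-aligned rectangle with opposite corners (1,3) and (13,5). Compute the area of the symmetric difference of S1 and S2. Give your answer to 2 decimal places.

38.30

|S1| = 45.5, |S2| = 24, |S1∩S2| = 15.6.
|S1 △ S2| = |S1| + |S2| − 2·|S1∩S2| = 45.5 + 24 − 31.2 = 38.30.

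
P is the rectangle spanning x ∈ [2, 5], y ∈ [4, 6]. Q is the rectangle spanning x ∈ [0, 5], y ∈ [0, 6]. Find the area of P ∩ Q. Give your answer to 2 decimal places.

6.00

|P∩Q|: x∈[2,5], y∈[4,6] → 3·2 = 6.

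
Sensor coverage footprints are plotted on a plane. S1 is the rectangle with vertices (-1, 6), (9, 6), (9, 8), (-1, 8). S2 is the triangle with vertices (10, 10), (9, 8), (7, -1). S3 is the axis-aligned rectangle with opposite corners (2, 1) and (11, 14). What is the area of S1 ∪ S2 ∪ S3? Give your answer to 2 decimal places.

123.10

By inclusion–exclusion:
Individual areas: |S1| = 20, |S2| = 2.5, |S3| = 117.
|S1∩S2| = 0.4293.
|S1∩S3|: x∈[2,9], y∈[6,8] → 7·2 = 14.
|S2∩S3| = 2.399.
|S1∩S2∩S3| = 0.4293.
|S1 ∪ S2 ∪ S3| = 139.5 − 16.8283 + 0.4293 = 123.10.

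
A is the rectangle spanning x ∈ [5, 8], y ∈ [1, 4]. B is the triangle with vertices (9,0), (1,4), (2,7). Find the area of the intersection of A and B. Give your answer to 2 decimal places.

3.50

The intersection is the polygon with vertices (5,4), (8,1), (7,1), (5,2).
By the shoelace formula its area is 3.50.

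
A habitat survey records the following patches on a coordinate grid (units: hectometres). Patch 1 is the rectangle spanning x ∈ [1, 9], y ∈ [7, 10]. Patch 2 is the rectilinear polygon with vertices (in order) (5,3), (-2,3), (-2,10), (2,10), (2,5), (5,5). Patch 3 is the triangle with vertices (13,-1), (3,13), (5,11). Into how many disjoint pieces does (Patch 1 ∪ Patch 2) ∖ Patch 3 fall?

(Patch 1 ∪ Patch 2) ∖ Patch 3 splits into 2 disjoint pieces (area 7, area 46.6429).

2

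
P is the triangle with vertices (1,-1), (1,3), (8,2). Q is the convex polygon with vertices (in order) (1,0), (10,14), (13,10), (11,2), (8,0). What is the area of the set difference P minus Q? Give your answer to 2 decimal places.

|P| = 14, |P∩Q| = 10.1838.
|P ∖ Q| = |P| − |P∩Q| = 14 − 10.1838 = 3.82.

3.82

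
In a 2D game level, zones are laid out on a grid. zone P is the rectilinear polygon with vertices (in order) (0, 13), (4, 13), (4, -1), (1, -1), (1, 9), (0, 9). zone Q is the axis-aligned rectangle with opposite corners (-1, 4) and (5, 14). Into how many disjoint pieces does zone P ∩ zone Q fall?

zone P ∩ zone Q is a single connected region.

1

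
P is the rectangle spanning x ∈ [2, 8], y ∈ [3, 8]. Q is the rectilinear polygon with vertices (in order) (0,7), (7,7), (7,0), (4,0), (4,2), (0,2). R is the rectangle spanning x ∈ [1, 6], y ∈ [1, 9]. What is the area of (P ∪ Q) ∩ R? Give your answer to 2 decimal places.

The region (P ∪ Q) ∩ R is the polygon with vertices (6,8), (6,1), (4,1), (4,2), (1,2), (1,7), (2,7), (2,8).
By the shoelace formula its area is 31.00.

31.00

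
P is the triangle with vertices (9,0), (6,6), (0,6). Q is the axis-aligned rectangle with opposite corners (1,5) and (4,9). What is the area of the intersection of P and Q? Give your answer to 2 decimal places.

The intersection is the polygon with vertices (4,6), (4,5), (1.5,5), (1,5.333), (1,6).
By the shoelace formula its area is 2.92.

2.92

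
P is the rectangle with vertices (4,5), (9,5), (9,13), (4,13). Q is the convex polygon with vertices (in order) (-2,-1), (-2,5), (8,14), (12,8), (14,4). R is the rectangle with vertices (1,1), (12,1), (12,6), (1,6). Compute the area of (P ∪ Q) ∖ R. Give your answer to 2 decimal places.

|P ∪ Q| = 130.8389.
|(P ∪ Q) ∩ R| = 45.975.
|(P ∪ Q) ∖ R| = 130.8389 − 45.975 = 84.86.

84.86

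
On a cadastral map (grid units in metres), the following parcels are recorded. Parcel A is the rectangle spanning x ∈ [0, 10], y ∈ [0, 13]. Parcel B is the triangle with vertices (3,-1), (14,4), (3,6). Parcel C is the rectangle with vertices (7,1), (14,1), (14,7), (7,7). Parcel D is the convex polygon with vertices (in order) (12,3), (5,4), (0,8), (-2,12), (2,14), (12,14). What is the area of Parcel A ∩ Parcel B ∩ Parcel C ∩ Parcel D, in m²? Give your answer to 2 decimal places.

4.50

The intersection is the polygon with vertices (7,5.273), (10,4.727), (10,3.286), (7,3.714).
By the shoelace formula its area is 4.50.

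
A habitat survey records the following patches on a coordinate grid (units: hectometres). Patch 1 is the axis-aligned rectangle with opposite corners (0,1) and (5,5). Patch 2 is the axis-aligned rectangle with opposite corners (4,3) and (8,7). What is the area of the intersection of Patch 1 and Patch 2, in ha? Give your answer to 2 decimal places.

|Patch 1∩Patch 2|: x∈[4,5], y∈[3,5] → 1·2 = 2.

2.00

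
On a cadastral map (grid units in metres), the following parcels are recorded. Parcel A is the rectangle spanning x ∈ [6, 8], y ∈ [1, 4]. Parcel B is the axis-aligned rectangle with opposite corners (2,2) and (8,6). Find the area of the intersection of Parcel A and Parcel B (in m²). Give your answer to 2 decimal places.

|Parcel A∩Parcel B|: x∈[6,8], y∈[2,4] → 2·2 = 4.

4.00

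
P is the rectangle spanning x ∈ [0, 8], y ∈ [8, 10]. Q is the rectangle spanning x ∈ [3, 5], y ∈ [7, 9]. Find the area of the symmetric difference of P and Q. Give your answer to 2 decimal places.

16.00

|P∩Q|: x∈[3,5], y∈[8,9] → 2·1 = 2.
|P △ Q| = |P| + |Q| − 2·|P∩Q| = 16 + 4 − 4 = 16.00.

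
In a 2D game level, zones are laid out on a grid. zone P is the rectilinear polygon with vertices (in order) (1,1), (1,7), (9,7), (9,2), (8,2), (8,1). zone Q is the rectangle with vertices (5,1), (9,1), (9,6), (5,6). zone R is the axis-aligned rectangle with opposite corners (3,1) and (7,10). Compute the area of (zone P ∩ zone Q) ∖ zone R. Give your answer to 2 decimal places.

|zone P ∩ zone Q| = 19.
|(zone P ∩ zone Q) ∩ zone R| = 10.
|(zone P ∩ zone Q) ∖ zone R| = 19 − 10 = 9.00.

9.00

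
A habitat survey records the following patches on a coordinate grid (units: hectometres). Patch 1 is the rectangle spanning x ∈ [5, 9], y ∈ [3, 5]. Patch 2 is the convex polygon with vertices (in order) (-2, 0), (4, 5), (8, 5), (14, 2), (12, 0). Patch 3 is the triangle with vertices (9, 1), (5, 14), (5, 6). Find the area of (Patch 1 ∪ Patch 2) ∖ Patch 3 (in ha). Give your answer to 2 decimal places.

50.31

|Patch 1 ∪ Patch 2| = 54.25.
|(Patch 1 ∪ Patch 2) ∩ Patch 3| = 3.9385.
|(Patch 1 ∪ Patch 2) ∖ Patch 3| = 54.25 − 3.9385 = 50.31.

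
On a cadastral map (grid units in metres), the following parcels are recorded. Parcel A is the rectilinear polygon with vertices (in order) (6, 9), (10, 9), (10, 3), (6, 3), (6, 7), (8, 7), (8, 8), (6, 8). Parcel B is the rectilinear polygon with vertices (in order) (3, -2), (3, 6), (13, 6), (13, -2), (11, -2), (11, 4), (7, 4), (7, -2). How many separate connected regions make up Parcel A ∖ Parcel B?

Parcel A ∖ Parcel B splits into 2 disjoint pieces (area 10, area 3).

2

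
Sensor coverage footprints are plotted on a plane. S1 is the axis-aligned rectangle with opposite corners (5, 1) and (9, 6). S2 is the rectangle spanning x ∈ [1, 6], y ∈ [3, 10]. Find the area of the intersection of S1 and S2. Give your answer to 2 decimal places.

3.00

|S1∩S2|: x∈[5,6], y∈[3,6] → 1·3 = 3.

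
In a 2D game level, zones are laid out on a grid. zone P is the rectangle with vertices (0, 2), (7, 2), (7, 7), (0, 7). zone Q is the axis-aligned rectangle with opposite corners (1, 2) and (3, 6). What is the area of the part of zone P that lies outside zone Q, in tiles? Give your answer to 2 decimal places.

|zone P∩zone Q|: x∈[1,3], y∈[2,6] → 2·4 = 8.
|zone P| = 35.
|zone P ∖ zone Q| = |zone P| − |zone P∩zone Q| = 35 − 8 = 27.00.

27.00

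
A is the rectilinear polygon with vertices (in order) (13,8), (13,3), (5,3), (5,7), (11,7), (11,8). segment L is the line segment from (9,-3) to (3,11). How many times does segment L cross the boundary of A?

2

The segment meets the boundary at (5,6.333), (6.429,3).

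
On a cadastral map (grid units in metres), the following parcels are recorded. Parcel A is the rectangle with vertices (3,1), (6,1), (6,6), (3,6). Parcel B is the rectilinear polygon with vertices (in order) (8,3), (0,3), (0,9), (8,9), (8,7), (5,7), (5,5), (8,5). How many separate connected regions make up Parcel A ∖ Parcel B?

2

Parcel A ∖ Parcel B splits into 2 disjoint pieces (area 6, area 1).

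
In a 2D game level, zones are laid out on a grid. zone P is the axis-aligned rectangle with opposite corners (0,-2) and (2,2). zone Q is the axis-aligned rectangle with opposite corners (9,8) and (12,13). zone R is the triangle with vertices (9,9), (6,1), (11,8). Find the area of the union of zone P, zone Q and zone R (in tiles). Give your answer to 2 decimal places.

By inclusion–exclusion:
Individual areas: |zone P| = 8, |zone Q| = 15, |zone R| = 9.5.
|zone P∩zone Q| = 0 (no overlap).
|zone P∩zone R| = 0.
|zone Q∩zone R| = 1.
|zone P∩zone Q∩zone R| = 0.
|zone P ∪ zone Q ∪ zone R| = 32.5 − 1 + 0 = 31.50.

31.50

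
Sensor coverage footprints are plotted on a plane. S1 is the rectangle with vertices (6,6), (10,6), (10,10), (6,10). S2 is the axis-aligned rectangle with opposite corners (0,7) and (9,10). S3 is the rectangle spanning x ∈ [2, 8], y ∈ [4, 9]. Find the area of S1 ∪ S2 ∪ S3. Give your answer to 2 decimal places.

50.00

By inclusion–exclusion:
Individual areas: |S1| = 16, |S2| = 27, |S3| = 30.
|S1∩S2|: x∈[6,9], y∈[7,10] → 3·3 = 9.
|S1∩S3|: x∈[6,8], y∈[6,9] → 2·3 = 6.
|S2∩S3|: x∈[2,8], y∈[7,9] → 6·2 = 12.
|S1∩S2∩S3| = 4.
|S1 ∪ S2 ∪ S3| = 73 − 27 + 4 = 50.00.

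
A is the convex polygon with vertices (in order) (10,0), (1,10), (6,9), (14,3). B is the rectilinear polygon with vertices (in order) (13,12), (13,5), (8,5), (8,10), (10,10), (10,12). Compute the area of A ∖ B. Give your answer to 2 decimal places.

40.33

|A| = 44.5, |A∩B| = 4.1667.
|A ∖ B| = |A| − |A∩B| = 44.5 − 4.1667 = 40.33.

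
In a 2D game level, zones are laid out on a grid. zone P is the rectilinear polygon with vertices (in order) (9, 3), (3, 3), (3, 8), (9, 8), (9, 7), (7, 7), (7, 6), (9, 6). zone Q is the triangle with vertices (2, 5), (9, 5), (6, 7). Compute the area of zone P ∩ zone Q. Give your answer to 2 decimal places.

The intersection is the polygon with vertices (3,5.5), (6,7), (7,6.333), (7,6), (7.5,6), (9,5), (3,5).
By the shoelace formula its area is 6.67.

6.67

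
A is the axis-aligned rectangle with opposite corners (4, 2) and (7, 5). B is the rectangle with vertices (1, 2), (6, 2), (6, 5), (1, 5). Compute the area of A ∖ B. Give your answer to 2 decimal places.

3.00

|A∩B|: x∈[4,6], y∈[2,5] → 2·3 = 6.
|A| = 9.
|A ∖ B| = |A| − |A∩B| = 9 − 6 = 3.00.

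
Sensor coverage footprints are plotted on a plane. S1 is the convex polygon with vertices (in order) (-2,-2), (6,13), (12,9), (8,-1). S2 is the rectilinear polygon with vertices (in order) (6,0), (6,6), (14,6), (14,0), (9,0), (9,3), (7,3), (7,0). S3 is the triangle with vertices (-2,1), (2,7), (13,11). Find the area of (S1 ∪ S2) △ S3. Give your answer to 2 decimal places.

|S1 ∪ S2| = 134.95.
|(S1 ∪ S2) ∩ S3| = 18.1955.
|(S1 ∪ S2) △ S3| = 134.95 + 25 − 36.3909 = 123.56.

123.56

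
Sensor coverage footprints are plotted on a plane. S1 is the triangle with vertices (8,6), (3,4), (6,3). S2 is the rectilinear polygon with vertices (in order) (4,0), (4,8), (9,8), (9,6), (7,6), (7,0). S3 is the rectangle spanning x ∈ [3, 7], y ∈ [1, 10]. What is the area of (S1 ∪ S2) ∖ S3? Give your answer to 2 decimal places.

7.55

|S1 ∪ S2| = 28.9167.
|(S1 ∪ S2) ∩ S3| = 21.3667.
|(S1 ∪ S2) ∖ S3| = 28.9167 − 21.3667 = 7.55.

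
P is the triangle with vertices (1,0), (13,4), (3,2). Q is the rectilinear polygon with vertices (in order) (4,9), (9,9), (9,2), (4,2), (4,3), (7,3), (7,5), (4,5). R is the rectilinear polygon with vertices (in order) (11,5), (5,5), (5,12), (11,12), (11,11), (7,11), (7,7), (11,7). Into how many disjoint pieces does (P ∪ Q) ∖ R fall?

(P ∪ Q) ∖ R splits into 3 disjoint pieces (area 14.1667, area 4, area 4).

3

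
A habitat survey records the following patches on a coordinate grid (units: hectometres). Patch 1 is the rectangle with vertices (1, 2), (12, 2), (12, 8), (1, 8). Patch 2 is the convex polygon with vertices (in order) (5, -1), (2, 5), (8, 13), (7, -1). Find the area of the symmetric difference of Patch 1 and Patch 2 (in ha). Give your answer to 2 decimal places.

56.11

|Patch 1| = 66, |Patch 2| = 44, |Patch 1∩Patch 2| = 26.9464.
|Patch 1 △ Patch 2| = |Patch 1| + |Patch 2| − 2·|Patch 1∩Patch 2| = 66 + 44 − 53.8929 = 56.11.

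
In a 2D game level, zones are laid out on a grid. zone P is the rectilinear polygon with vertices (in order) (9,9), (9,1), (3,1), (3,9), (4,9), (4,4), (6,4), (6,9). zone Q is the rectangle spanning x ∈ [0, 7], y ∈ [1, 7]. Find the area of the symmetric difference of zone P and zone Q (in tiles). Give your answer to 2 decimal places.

|zone P| = 38, |zone Q| = 42, |zone P∩zone Q| = 18.
|zone P △ zone Q| = |zone P| + |zone Q| − 2·|zone P∩zone Q| = 38 + 42 − 36 = 44.00.

44.00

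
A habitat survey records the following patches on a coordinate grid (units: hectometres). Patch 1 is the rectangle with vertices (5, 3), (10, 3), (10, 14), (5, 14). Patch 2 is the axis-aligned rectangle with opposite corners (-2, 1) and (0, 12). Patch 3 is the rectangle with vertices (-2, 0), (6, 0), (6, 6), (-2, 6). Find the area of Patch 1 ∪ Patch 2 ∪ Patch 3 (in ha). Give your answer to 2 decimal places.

By inclusion–exclusion:
Individual areas: |Patch 1| = 55, |Patch 2| = 22, |Patch 3| = 48.
|Patch 1∩Patch 2| = 0 (no overlap).
|Patch 1∩Patch 3|: x∈[5,6], y∈[3,6] → 1·3 = 3.
|Patch 2∩Patch 3|: x∈[-2,0], y∈[1,6] → 2·5 = 10.
|Patch 1∩Patch 2∩Patch 3| = 0.
|Patch 1 ∪ Patch 2 ∪ Patch 3| = 125 − 13 + 0 = 112.00.

112.00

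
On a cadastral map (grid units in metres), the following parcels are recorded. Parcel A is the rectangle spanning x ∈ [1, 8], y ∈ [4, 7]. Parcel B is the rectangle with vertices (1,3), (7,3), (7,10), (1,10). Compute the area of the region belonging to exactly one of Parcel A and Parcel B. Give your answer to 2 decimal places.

27.00

|Parcel A∩Parcel B|: x∈[1,7], y∈[4,7] → 6·3 = 18.
|Parcel A △ Parcel B| = |Parcel A| + |Parcel B| − 2·|Parcel A∩Parcel B| = 21 + 42 − 36 = 27.00.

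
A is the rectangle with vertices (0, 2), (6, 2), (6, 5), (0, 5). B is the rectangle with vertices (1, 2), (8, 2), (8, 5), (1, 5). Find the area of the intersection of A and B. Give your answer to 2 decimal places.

|A∩B|: x∈[1,6], y∈[2,5] → 5·3 = 15.

15.00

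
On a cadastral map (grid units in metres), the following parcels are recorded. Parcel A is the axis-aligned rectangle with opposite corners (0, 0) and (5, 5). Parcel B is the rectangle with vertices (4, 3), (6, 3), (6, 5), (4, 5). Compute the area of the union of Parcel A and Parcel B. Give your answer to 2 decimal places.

27.00

By inclusion–exclusion:
Individual areas: |Parcel A| = 25, |Parcel B| = 4.
|Parcel A∩Parcel B|: x∈[4,5], y∈[3,5] → 1·2 = 2.
|Parcel A ∪ Parcel B| = 29 − 2 = 27.00.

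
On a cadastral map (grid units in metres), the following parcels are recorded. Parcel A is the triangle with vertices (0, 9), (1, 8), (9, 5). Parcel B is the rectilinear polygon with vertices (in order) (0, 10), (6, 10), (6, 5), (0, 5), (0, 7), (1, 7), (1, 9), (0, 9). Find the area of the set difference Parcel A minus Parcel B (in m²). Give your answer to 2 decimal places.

0.59

|Parcel A| = 2.5, |Parcel A∩Parcel B| = 1.9097.
|Parcel A ∖ Parcel B| = |Parcel A| − |Parcel A∩Parcel B| = 2.5 − 1.9097 = 0.59.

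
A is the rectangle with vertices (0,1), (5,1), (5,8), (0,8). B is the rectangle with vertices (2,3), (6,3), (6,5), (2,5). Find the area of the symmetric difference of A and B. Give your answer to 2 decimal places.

31.00

|A∩B|: x∈[2,5], y∈[3,5] → 3·2 = 6.
|A △ B| = |A| + |B| − 2·|A∩B| = 35 + 8 − 12 = 31.00.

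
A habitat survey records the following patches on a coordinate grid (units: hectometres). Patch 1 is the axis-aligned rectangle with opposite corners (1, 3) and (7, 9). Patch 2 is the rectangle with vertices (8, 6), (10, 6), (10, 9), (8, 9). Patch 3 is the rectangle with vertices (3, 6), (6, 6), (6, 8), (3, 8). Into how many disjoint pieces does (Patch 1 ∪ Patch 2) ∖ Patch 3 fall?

2

(Patch 1 ∪ Patch 2) ∖ Patch 3 splits into 2 disjoint pieces (area 30, area 6).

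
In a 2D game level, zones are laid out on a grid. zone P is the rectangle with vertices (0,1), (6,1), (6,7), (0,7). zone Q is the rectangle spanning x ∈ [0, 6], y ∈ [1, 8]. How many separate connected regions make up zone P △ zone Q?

1

zone P △ zone Q is a single connected region.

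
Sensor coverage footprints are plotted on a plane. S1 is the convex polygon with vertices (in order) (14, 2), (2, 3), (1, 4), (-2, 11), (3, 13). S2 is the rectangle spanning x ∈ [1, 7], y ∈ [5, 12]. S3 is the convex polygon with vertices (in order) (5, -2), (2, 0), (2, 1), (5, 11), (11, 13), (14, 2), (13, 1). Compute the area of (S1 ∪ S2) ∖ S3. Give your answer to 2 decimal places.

41.25

|S1 ∪ S2| = 91.
|(S1 ∪ S2) ∩ S3| = 49.752.
|(S1 ∪ S2) ∖ S3| = 91 − 49.752 = 41.25.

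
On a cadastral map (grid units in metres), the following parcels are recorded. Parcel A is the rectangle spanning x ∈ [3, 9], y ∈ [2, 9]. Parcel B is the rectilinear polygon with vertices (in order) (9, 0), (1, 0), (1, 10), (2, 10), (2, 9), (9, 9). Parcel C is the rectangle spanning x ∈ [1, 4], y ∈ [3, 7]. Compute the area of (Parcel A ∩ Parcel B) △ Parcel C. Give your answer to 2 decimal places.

|Parcel A ∩ Parcel B| = 42.
|(Parcel A ∩ Parcel B) ∩ Parcel C| = 4.
|(Parcel A ∩ Parcel B) △ Parcel C| = 42 + 12 − 8 = 46.00.

46.00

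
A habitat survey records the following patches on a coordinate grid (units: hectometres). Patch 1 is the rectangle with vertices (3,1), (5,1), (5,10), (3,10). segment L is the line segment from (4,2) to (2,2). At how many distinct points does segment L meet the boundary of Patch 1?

1

The segment meets the boundary at (3,2).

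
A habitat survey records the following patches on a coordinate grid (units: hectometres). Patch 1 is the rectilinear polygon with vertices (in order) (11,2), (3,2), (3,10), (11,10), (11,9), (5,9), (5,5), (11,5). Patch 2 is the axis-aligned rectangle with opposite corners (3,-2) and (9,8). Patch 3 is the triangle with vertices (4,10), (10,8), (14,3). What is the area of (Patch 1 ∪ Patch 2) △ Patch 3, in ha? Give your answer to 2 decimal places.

|Patch 1 ∪ Patch 2| = 76.
|(Patch 1 ∪ Patch 2) ∩ Patch 3| = 2.3929.
|(Patch 1 ∪ Patch 2) △ Patch 3| = 76 + 11 − 4.7857 = 82.21.

82.21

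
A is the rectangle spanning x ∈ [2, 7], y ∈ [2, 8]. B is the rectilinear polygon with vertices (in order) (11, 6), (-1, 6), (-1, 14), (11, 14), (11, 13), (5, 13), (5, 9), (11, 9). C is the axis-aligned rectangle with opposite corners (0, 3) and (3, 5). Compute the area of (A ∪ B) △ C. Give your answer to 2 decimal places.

|A ∪ B| = 92.
|(A ∪ B) ∩ C| = 2.
|(A ∪ B) △ C| = 92 + 6 − 4 = 94.00.

94.00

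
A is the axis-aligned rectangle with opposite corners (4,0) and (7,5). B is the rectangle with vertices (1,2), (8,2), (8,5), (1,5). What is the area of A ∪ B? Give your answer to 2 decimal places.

By inclusion–exclusion:
Individual areas: |A| = 15, |B| = 21.
|A∩B|: x∈[4,7], y∈[2,5] → 3·3 = 9.
|A ∪ B| = 36 − 9 = 27.00.

27.00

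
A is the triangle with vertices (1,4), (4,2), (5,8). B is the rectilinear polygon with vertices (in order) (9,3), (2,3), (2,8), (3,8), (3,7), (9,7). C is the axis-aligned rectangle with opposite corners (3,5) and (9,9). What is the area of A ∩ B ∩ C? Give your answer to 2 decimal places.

The intersection is the polygon with vertices (4,7), (4.833,7), (4.5,5), (3,5), (3,6).
By the shoelace formula its area is 2.83.

2.83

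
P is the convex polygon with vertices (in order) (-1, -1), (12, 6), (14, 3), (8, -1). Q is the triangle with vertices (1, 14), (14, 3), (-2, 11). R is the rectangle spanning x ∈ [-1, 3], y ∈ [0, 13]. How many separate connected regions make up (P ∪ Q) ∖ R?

(P ∪ Q) ∖ R splits into 3 disjoint pieces (area 62.2053, area 0.75, area 1.0909).

3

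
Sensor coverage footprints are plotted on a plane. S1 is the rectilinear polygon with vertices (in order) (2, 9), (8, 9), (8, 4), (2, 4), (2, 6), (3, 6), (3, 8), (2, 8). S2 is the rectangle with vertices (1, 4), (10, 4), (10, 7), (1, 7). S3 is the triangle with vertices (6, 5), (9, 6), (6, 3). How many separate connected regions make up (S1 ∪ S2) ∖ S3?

1

(S1 ∪ S2) ∖ S3 is a single connected region.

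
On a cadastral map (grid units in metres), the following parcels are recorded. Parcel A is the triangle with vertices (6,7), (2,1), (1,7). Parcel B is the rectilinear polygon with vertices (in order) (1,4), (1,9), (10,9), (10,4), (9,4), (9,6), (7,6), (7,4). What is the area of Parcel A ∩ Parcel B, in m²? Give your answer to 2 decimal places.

11.25

The intersection is the polygon with vertices (4,4), (1.5,4), (1,7), (6,7).
By the shoelace formula its area is 11.25.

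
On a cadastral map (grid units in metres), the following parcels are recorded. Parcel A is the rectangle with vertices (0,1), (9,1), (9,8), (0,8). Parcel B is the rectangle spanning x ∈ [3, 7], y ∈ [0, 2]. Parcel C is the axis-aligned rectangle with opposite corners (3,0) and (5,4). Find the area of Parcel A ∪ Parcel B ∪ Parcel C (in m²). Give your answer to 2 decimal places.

67.00

By inclusion–exclusion:
Individual areas: |Parcel A| = 63, |Parcel B| = 8, |Parcel C| = 8.
|Parcel A∩Parcel B|: x∈[3,7], y∈[1,2] → 4·1 = 4.
|Parcel A∩Parcel C|: x∈[3,5], y∈[1,4] → 2·3 = 6.
|Parcel B∩Parcel C|: x∈[3,5], y∈[0,2] → 2·2 = 4.
|Parcel A∩Parcel B∩Parcel C| = 2.
|Parcel A ∪ Parcel B ∪ Parcel C| = 79 − 14 + 2 = 67.00.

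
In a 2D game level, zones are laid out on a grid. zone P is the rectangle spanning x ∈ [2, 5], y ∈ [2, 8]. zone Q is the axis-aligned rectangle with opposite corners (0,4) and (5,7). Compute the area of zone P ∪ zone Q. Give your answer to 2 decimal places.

24.00

By inclusion–exclusion:
Individual areas: |zone P| = 18, |zone Q| = 15.
|zone P∩zone Q|: x∈[2,5], y∈[4,7] → 3·3 = 9.
|zone P ∪ zone Q| = 33 − 9 = 24.00.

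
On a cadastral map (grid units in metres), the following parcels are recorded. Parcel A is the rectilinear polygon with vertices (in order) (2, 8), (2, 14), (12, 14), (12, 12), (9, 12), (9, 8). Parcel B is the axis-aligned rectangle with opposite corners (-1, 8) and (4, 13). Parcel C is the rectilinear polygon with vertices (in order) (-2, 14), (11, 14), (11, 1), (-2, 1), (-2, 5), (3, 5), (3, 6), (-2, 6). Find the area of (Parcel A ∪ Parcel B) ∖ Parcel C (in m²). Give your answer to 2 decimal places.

|Parcel A ∪ Parcel B| = 63.
|(Parcel A ∪ Parcel B) ∩ Parcel C| = 61.
|(Parcel A ∪ Parcel B) ∖ Parcel C| = 63 − 61 = 2.00.

2.00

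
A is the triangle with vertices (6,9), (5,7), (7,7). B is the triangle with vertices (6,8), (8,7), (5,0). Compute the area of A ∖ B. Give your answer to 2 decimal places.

1.27

|A| = 2, |A∩B| = 0.7292.
|A ∖ B| = |A| − |A∩B| = 2 − 0.7292 = 1.27.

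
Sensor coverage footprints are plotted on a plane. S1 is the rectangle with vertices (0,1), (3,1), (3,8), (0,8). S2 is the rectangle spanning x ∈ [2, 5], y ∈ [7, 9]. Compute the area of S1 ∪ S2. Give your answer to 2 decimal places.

26.00

By inclusion–exclusion:
Individual areas: |S1| = 21, |S2| = 6.
|S1∩S2|: x∈[2,3], y∈[7,8] → 1·1 = 1.
|S1 ∪ S2| = 27 − 1 = 26.00.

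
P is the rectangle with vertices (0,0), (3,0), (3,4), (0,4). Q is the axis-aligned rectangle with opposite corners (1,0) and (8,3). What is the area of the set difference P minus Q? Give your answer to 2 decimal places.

6.00

|P∩Q|: x∈[1,3], y∈[0,3] → 2·3 = 6.
|P| = 12.
|P ∖ Q| = |P| − |P∩Q| = 12 − 6 = 6.00.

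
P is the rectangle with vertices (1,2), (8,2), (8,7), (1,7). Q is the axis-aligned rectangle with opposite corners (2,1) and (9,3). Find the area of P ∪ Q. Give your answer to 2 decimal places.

43.00

By inclusion–exclusion:
Individual areas: |P| = 35, |Q| = 14.
|P∩Q|: x∈[2,8], y∈[2,3] → 6·1 = 6.
|P ∪ Q| = 49 − 6 = 43.00.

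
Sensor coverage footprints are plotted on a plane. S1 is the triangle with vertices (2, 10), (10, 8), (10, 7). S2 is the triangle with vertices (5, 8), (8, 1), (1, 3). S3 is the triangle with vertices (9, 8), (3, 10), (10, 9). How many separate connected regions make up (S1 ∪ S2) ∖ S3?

2

(S1 ∪ S2) ∖ S3 splits into 2 disjoint pieces (area 3.6, area 21.5).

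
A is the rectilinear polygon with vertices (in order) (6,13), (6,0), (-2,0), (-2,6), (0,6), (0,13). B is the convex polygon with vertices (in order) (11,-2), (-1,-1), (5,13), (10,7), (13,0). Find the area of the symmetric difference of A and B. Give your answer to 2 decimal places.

109.27

|A| = 90, |B| = 116.5, |A∩B| = 48.6143.
|A △ B| = |A| + |B| − 2·|A∩B| = 90 + 116.5 − 97.2286 = 109.27.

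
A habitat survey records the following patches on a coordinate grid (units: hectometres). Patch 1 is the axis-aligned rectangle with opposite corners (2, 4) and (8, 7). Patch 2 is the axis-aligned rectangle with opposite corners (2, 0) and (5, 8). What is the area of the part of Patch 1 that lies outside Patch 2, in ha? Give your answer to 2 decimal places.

9.00

|Patch 1∩Patch 2|: x∈[2,5], y∈[4,7] → 3·3 = 9.
|Patch 1| = 18.
|Patch 1 ∖ Patch 2| = |Patch 1| − |Patch 1∩Patch 2| = 18 − 9 = 9.00.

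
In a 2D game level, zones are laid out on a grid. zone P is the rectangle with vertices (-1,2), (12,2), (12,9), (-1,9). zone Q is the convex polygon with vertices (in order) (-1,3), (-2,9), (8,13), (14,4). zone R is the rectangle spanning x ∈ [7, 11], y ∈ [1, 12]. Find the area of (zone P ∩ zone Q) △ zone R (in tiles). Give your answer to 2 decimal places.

|zone P ∩ zone Q| = 71.0333.
|(zone P ∩ zone Q) ∩ zone R| = 21.25.
|(zone P ∩ zone Q) △ zone R| = 71.0333 + 44 − 42.5 = 72.53.

72.53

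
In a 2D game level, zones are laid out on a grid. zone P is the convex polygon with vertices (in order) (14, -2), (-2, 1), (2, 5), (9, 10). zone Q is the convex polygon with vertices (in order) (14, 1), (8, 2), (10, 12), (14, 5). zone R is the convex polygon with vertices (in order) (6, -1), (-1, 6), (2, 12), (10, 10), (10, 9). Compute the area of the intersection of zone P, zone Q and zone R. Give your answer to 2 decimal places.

The intersection is the polygon with vertices (9.405,9.027), (9.714,8.286), (8.8,6).
By the shoelace formula its area is 0.69.

0.69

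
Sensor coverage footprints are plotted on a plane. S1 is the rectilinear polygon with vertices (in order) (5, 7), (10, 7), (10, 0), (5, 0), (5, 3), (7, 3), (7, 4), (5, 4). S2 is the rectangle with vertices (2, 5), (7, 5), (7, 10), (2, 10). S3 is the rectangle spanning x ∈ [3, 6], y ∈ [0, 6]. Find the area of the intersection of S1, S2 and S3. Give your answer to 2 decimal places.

1.00

The intersection is the polygon with vertices (5,5), (5,6), (6,6), (6,5).
By the shoelace formula its area is 1.00.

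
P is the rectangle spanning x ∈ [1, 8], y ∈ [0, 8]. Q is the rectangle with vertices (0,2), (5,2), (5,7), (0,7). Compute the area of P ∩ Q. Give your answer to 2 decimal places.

|P∩Q|: x∈[1,5], y∈[2,7] → 4·5 = 20.

20.00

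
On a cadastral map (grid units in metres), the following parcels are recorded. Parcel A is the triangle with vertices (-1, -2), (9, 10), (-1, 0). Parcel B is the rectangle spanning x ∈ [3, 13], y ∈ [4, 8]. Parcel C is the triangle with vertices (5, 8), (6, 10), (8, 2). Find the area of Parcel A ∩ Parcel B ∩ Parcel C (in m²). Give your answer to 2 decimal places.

0.49

The intersection is the polygon with vertices (6.6,7.6), (6.692,7.231), (5.875,6.25), (5.667,6.667).
By the shoelace formula its area is 0.49.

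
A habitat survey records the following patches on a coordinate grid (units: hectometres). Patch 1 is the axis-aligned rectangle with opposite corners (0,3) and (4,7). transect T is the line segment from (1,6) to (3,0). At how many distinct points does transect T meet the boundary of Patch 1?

The segment meets the boundary at (2,3).

1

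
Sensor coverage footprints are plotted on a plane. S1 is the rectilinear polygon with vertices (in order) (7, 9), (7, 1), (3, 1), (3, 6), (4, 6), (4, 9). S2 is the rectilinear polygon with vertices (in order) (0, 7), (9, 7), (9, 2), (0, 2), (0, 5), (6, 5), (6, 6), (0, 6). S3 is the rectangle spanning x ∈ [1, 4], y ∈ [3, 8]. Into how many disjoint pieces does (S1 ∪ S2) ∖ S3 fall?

(S1 ∪ S2) ∖ S3 splits into 2 disjoint pieces (area 41, area 1).

2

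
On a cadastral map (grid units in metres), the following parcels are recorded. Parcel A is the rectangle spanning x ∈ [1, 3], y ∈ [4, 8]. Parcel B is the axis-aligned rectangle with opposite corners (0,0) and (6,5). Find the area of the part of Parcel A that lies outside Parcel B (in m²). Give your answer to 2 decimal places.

6.00

|Parcel A∩Parcel B|: x∈[1,3], y∈[4,5] → 2·1 = 2.
|Parcel A| = 8.
|Parcel A ∖ Parcel B| = |Parcel A| − |Parcel A∩Parcel B| = 8 − 2 = 6.00.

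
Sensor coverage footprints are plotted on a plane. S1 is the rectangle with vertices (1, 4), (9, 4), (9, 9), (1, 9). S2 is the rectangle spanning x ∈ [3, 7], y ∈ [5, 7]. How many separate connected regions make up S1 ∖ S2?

1

S1 ∖ S2 is a single connected region.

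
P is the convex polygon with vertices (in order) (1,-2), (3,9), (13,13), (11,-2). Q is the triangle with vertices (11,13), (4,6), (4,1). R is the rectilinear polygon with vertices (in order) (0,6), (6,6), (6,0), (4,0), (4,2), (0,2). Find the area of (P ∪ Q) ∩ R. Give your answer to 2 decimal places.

The region (P ∪ Q) ∩ R is the polygon with vertices (2.454,6), (6,6), (6,0), (4,0), (4,2), (1.727,2).
By the shoelace formula its area is 19.64.

19.64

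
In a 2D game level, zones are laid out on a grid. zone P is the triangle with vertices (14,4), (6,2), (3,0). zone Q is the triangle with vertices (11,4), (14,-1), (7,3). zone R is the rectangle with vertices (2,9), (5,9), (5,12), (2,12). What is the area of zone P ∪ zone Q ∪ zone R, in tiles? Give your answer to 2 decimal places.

24.02

By inclusion–exclusion:
Individual areas: |zone P| = 5, |zone Q| = 11.5, |zone R| = 9.
|zone P∩zone Q| = 1.4843.
|zone P∩zone R| = 0.
|zone Q∩zone R| = 0.
|zone P∩zone Q∩zone R| = 0.
|zone P ∪ zone Q ∪ zone R| = 25.5 − 1.4843 + 0 = 24.02.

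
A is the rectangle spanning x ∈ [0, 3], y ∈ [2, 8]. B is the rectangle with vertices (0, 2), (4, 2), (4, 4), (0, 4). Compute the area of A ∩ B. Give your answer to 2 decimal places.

|A∩B|: x∈[0,3], y∈[2,4] → 3·2 = 6.

6.00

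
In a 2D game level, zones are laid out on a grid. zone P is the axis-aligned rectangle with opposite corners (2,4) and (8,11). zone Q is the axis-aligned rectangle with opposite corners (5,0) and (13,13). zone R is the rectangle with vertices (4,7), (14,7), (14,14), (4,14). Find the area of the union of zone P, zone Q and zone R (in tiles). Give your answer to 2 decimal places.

By inclusion–exclusion:
Individual areas: |zone P| = 42, |zone Q| = 104, |zone R| = 70.
|zone P∩zone Q|: x∈[5,8], y∈[4,11] → 3·7 = 21.
|zone P∩zone R|: x∈[4,8], y∈[7,11] → 4·4 = 16.
|zone Q∩zone R|: x∈[5,13], y∈[7,13] → 8·6 = 48.
|zone P∩zone Q∩zone R| = 12.
|zone P ∪ zone Q ∪ zone R| = 216 − 85 + 12 = 143.00.

143.00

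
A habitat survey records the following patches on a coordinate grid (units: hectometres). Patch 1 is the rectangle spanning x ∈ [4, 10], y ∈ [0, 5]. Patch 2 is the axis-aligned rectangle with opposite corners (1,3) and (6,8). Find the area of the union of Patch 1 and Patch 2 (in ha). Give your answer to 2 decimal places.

By inclusion–exclusion:
Individual areas: |Patch 1| = 30, |Patch 2| = 25.
|Patch 1∩Patch 2|: x∈[4,6], y∈[3,5] → 2·2 = 4.
|Patch 1 ∪ Patch 2| = 55 − 4 = 51.00.

51.00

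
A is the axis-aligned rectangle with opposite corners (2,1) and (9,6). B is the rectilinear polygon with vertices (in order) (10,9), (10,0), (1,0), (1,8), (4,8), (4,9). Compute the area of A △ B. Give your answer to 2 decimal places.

|A| = 35, |B| = 78, |A∩B| = 35.
|A △ B| = |A| + |B| − 2·|A∩B| = 35 + 78 − 70 = 43.00.

43.00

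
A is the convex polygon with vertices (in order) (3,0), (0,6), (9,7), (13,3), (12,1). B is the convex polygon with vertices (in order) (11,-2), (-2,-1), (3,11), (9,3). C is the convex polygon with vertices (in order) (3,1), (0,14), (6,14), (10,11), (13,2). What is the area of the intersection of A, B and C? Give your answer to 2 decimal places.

30.24

The intersection is the polygon with vertices (6.231,6.692), (9,3), (9.539,1.654), (3,1), (1.8,6.2).
By the shoelace formula its area is 30.24.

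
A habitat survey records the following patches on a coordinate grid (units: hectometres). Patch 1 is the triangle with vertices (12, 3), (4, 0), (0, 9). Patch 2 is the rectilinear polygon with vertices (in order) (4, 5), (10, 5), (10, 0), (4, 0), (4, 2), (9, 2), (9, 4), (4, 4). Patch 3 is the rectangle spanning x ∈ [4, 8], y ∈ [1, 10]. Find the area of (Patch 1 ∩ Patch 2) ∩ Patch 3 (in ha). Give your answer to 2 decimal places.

7.67

|Patch 1 ∩ Patch 2| = 12.25.
|(Patch 1 ∩ Patch 2) ∩ Patch 3| = 7.67.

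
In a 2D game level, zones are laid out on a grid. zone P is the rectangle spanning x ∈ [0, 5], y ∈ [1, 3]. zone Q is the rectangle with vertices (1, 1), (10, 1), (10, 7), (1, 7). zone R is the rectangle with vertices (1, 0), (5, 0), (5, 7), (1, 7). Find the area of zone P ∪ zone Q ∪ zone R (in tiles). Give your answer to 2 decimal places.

By inclusion–exclusion:
Individual areas: |zone P| = 10, |zone Q| = 54, |zone R| = 28.
|zone P∩zone Q|: x∈[1,5], y∈[1,3] → 4·2 = 8.
|zone P∩zone R|: x∈[1,5], y∈[1,3] → 4·2 = 8.
|zone Q∩zone R|: x∈[1,5], y∈[1,7] → 4·6 = 24.
|zone P∩zone Q∩zone R| = 8.
|zone P ∪ zone Q ∪ zone R| = 92 − 40 + 8 = 60.00.

60.00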